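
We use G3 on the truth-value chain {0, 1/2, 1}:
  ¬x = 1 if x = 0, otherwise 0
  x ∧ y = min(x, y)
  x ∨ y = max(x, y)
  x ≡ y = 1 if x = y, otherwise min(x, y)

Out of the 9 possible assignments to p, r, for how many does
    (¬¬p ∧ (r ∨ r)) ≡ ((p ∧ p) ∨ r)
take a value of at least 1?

p = 0, r = 0 ↦ 1  ≥
p = 0, r = 1/2 ↦ 0  <
p = 0, r = 1 ↦ 0  <
p = 1/2, r = 0 ↦ 0  <
p = 1/2, r = 1/2 ↦ 1  ≥
p = 1/2, r = 1 ↦ 1  ≥
p = 1, r = 0 ↦ 0  <
p = 1, r = 1/2 ↦ 1/2  <
p = 1, r = 1 ↦ 1  ≥
So 4 of the 9 assignments meet the threshold.

4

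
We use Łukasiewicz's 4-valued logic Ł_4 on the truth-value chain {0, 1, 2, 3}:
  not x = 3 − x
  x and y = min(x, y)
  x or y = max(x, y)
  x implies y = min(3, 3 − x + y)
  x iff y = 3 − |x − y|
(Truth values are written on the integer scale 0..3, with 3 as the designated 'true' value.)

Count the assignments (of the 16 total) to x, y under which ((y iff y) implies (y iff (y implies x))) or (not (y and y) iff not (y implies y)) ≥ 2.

9

x = 0, y = 0 ↦ 0  <
x = 0, y = 1 ↦ 2  ≥
x = 0, y = 2 ↦ 2  ≥
x = 0, y = 3 ↦ 3  ≥
x = 1, y = 0 ↦ 0  <
x = 1, y = 1 ↦ 1  <
x = 1, y = 2 ↦ 3  ≥
x = 1, y = 3 ↦ 3  ≥
x = 2, y = 0 ↦ 0  <
x = 2, y = 1 ↦ 1  <
x = 2, y = 2 ↦ 2  ≥
x = 2, y = 3 ↦ 3  ≥
x = 3, y = 0 ↦ 0  <
x = 3, y = 1 ↦ 1  <
x = 3, y = 2 ↦ 2  ≥
x = 3, y = 3 ↦ 3  ≥
So 9 of the 16 assignments meet the threshold.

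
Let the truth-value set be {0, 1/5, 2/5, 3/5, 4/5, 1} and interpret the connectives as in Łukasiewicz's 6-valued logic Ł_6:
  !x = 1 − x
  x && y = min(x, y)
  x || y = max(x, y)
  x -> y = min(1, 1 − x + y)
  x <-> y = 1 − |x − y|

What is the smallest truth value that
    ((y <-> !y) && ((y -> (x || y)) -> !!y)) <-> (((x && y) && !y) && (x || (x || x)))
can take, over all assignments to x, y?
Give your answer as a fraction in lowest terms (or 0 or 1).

2/5

Take x = 0, y = 3/5:
!y = !3/5 = 2/5
y <-> !y = 3/5 <-> 2/5 = 4/5
x || y = 0 || 3/5 = 3/5
y -> (x || y) = 3/5 -> 3/5 = 1
!y = !3/5 = 2/5
!!y = !2/5 = 3/5
(y -> (x || y)) -> !!y = 1 -> 3/5 = 3/5
(y <-> !y) && ((y -> (x || y)) -> !!y) = 4/5 && 3/5 = 3/5
x && y = 0 && 3/5 = 0
!y = !3/5 = 2/5
(x && y) && !y = 0 && 2/5 = 0
x || x = 0 || 0 = 0
x || (x || x) = 0 || 0 = 0
((x && y) && !y) && (x || (x || x)) = 0 && 0 = 0
((y <-> !y) && ((y -> (x || y)) -> !!y)) <-> (((x && y) && !y) && (x || (x || x))) = 3/5 <-> 0 = 2/5
No assignment yields a value below 2/5, so this is the minimum.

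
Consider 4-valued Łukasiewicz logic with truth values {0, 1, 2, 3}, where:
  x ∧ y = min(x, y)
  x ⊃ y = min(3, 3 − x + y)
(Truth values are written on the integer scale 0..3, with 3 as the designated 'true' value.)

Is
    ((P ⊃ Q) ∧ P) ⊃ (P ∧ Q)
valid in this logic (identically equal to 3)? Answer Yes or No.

No

Counterexample: take P = 1, Q = 0.
P ⊃ Q = 1 ⊃ 0 = 2
(P ⊃ Q) ∧ P = 2 ∧ 1 = 1
P ∧ Q = 1 ∧ 0 = 0
((P ⊃ Q) ∧ P) ⊃ (P ∧ Q) = 1 ⊃ 0 = 2
This gives 2 ≠ 3.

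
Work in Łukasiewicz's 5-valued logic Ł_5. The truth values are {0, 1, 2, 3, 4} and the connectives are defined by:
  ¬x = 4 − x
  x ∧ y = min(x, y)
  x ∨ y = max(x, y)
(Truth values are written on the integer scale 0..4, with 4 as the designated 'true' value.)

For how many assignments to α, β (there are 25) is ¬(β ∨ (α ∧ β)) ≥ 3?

value 4: 5 assignments (counts)
value 3: 5 assignments (counts)
value 2: 5 assignments
value 1: 5 assignments
value 0: 5 assignments
So 10 of the 25 assignments meet the threshold.

10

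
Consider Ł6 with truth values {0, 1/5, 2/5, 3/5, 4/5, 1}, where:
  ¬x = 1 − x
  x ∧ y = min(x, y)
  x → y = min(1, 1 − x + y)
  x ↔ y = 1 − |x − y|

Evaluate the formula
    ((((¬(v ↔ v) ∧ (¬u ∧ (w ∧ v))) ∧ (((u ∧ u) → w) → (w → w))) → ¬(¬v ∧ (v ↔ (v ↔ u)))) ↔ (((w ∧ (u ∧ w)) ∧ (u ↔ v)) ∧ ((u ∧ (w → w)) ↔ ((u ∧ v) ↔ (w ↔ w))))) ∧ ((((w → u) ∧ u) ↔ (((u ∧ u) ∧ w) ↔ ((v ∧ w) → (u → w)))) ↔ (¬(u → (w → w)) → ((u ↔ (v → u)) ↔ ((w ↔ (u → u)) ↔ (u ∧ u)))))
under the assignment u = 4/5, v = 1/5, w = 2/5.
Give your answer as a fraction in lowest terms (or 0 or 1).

2/5

v ↔ v = 1/5 ↔ 1/5 = 1
¬(v ↔ v) = ¬1 = 0
¬u = ¬4/5 = 1/5
w ∧ v = 2/5 ∧ 1/5 = 1/5
¬u ∧ (w ∧ v) = 1/5 ∧ 1/5 = 1/5
¬(v ↔ v) ∧ (¬u ∧ (w ∧ v)) = 0 ∧ 1/5 = 0
u ∧ u = 4/5 ∧ 4/5 = 4/5
(u ∧ u) → w = 4/5 → 2/5 = 3/5
w → w = 2/5 → 2/5 = 1
((u ∧ u) → w) → (w → w) = 3/5 → 1 = 1
(¬(v ↔ v) ∧ (¬u ∧ (w ∧ v))) ∧ (((u ∧ u) → w) → (w → w)) = 0 ∧ 1 = 0
¬v = ¬1/5 = 4/5
v ↔ u = 1/5 ↔ 4/5 = 2/5
v ↔ (v ↔ u) = 1/5 ↔ 2/5 = 4/5
¬v ∧ (v ↔ (v ↔ u)) = 4/5 ∧ 4/5 = 4/5
¬(¬v ∧ (v ↔ (v ↔ u))) = ¬4/5 = 1/5
((¬(v ↔ v) ∧ (¬u ∧ (w ∧ v))) ∧ (((u ∧ u) → w) → (w → w))) → ¬(¬v ∧ (v ↔ (v ↔ u))) = 0 → 1/5 = 1
u ∧ w = 4/5 ∧ 2/5 = 2/5
w ∧ (u ∧ w) = 2/5 ∧ 2/5 = 2/5
u ↔ v = 4/5 ↔ 1/5 = 2/5
(w ∧ (u ∧ w)) ∧ (u ↔ v) = 2/5 ∧ 2/5 = 2/5
w → w = 2/5 → 2/5 = 1
u ∧ (w → w) = 4/5 ∧ 1 = 4/5
u ∧ v = 4/5 ∧ 1/5 = 1/5
w ↔ w = 2/5 ↔ 2/5 = 1
(u ∧ v) ↔ (w ↔ w) = 1/5 ↔ 1 = 1/5
(u ∧ (w → w)) ↔ ((u ∧ v) ↔ (w ↔ w)) = 4/5 ↔ 1/5 = 2/5
((w ∧ (u ∧ w)) ∧ (u ↔ v)) ∧ ((u ∧ (w → w)) ↔ ((u ∧ v) ↔ (w ↔ w))) = 2/5 ∧ 2/5 = 2/5
(((¬(v ↔ v) ∧ (¬u ∧ (w ∧ v))) ∧ (((u ∧ u) → w) → (w → w))) → ¬(¬v ∧ (v ↔ (v ↔ u)))) ↔ (((w ∧ (u ∧ w)) ∧ (u ↔ v)) ∧ ((u ∧ (w → w)) ↔ ((u ∧ v) ↔ (w ↔ w)))) = 1 ↔ 2/5 = 2/5
w → u = 2/5 → 4/5 = 1
(w → u) ∧ u = 1 ∧ 4/5 = 4/5
u ∧ u = 4/5 ∧ 4/5 = 4/5
(u ∧ u) ∧ w = 4/5 ∧ 2/5 = 2/5
v ∧ w = 1/5 ∧ 2/5 = 1/5
u → w = 4/5 → 2/5 = 3/5
(v ∧ w) → (u → w) = 1/5 → 3/5 = 1
((u ∧ u) ∧ w) ↔ ((v ∧ w) → (u → w)) = 2/5 ↔ 1 = 2/5
((w → u) ∧ u) ↔ (((u ∧ u) ∧ w) ↔ ((v ∧ w) → (u → w))) = 4/5 ↔ 2/5 = 3/5
w → w = 2/5 → 2/5 = 1
u → (w → w) = 4/5 → 1 = 1
¬(u → (w → w)) = ¬1 = 0
v → u = 1/5 → 4/5 = 1
u ↔ (v → u) = 4/5 ↔ 1 = 4/5
u → u = 4/5 → 4/5 = 1
w ↔ (u → u) = 2/5 ↔ 1 = 2/5
u ∧ u = 4/5 ∧ 4/5 = 4/5
(w ↔ (u → u)) ↔ (u ∧ u) = 2/5 ↔ 4/5 = 3/5
(u ↔ (v → u)) ↔ ((w ↔ (u → u)) ↔ (u ∧ u)) = 4/5 ↔ 3/5 = 4/5
¬(u → (w → w)) → ((u ↔ (v → u)) ↔ ((w ↔ (u → u)) ↔ (u ∧ u))) = 0 → 4/5 = 1
(((w → u) ∧ u) ↔ (((u ∧ u) ∧ w) ↔ ((v ∧ w) → (u → w)))) ↔ (¬(u → (w → w)) → ((u ↔ (v → u)) ↔ ((w ↔ (u → u)) ↔ (u ∧ u)))) = 3/5 ↔ 1 = 3/5
((((¬(v ↔ v) ∧ (¬u ∧ (w ∧ v))) ∧ (((u ∧ u) → w) → (w → w))) → ¬(¬v ∧ (v ↔ (v ↔ u)))) ↔ (((w ∧ (u ∧ w)) ∧ (u ↔ v)) ∧ ((u ∧ (w → w)) ↔ ((u ∧ v) ↔ (w ↔ w))))) ∧ ((((w → u) ∧ u) ↔ (((u ∧ u) ∧ w) ↔ ((v ∧ w) → (u → w)))) ↔ (¬(u → (w → w)) → ((u ↔ (v → u)) ↔ ((w ↔ (u → u)) ↔ (u ∧ u))))) = 2/5 ∧ 3/5 = 2/5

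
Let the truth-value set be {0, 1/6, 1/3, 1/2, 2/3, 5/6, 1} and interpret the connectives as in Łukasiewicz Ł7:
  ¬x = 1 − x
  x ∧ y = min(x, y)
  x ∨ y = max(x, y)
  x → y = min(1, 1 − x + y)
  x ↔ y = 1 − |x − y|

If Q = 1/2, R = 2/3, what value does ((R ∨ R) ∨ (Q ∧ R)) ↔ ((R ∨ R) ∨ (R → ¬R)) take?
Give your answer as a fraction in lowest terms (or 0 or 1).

R ∨ R = 2/3 ∨ 2/3 = 2/3
Q ∧ R = 1/2 ∧ 2/3 = 1/2
(R ∨ R) ∨ (Q ∧ R) = 2/3 ∨ 1/2 = 2/3
R ∨ R = 2/3 ∨ 2/3 = 2/3
¬R = ¬2/3 = 1/3
R → ¬R = 2/3 → 1/3 = 2/3
(R ∨ R) ∨ (R → ¬R) = 2/3 ∨ 2/3 = 2/3
((R ∨ R) ∨ (Q ∧ R)) ↔ ((R ∨ R) ∨ (R → ¬R)) = 2/3 ↔ 2/3 = 1

1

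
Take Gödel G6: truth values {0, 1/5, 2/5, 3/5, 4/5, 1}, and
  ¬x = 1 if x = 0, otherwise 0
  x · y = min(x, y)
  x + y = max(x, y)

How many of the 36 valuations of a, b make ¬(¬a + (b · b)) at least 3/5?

value 1: 5 assignments (counts)
value 0: 31 assignments
So 5 of the 36 assignments meet the threshold.

5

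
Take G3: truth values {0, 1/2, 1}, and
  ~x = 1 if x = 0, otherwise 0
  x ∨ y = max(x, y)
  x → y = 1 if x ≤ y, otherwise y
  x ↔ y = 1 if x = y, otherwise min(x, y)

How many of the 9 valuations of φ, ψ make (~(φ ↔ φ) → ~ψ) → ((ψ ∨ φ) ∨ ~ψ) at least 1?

7

φ = 0, ψ = 0 ↦ 1  ≥
φ = 0, ψ = 1/2 ↦ 1/2  <
φ = 0, ψ = 1 ↦ 1  ≥
φ = 1/2, ψ = 0 ↦ 1  ≥
φ = 1/2, ψ = 1/2 ↦ 1/2  <
φ = 1/2, ψ = 1 ↦ 1  ≥
φ = 1, ψ = 0 ↦ 1  ≥
φ = 1, ψ = 1/2 ↦ 1  ≥
φ = 1, ψ = 1 ↦ 1  ≥
So 7 of the 9 assignments meet the threshold.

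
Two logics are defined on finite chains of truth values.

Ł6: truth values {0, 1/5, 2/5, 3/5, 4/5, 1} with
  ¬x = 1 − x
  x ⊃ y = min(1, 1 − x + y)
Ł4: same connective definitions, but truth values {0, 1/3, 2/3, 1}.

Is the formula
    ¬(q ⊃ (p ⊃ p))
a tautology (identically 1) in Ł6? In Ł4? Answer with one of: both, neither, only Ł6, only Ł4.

neither

In Ł6: at p = 0, q = 0 the value is 0 — not a tautology.
In Ł4: at p = 0, q = 0 the value is 0 — not a tautology.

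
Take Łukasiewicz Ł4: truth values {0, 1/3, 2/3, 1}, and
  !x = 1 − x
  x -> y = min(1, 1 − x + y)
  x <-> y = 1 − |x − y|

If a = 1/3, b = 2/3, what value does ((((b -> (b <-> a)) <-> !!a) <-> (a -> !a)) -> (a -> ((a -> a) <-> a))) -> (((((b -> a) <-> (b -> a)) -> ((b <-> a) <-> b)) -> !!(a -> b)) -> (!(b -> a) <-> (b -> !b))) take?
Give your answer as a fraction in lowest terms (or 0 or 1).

b <-> a = 2/3 <-> 1/3 = 2/3
b -> (b <-> a) = 2/3 -> 2/3 = 1
!a = !1/3 = 2/3
!!a = !2/3 = 1/3
(b -> (b <-> a)) <-> !!a = 1 <-> 1/3 = 1/3
!a = !1/3 = 2/3
a -> !a = 1/3 -> 2/3 = 1
((b -> (b <-> a)) <-> !!a) <-> (a -> !a) = 1/3 <-> 1 = 1/3
a -> a = 1/3 -> 1/3 = 1
(a -> a) <-> a = 1 <-> 1/3 = 1/3
a -> ((a -> a) <-> a) = 1/3 -> 1/3 = 1
(((b -> (b <-> a)) <-> !!a) <-> (a -> !a)) -> (a -> ((a -> a) <-> a)) = 1/3 -> 1 = 1
b -> a = 2/3 -> 1/3 = 2/3
b -> a = 2/3 -> 1/3 = 2/3
(b -> a) <-> (b -> a) = 2/3 <-> 2/3 = 1
b <-> a = 2/3 <-> 1/3 = 2/3
(b <-> a) <-> b = 2/3 <-> 2/3 = 1
((b -> a) <-> (b -> a)) -> ((b <-> a) <-> b) = 1 -> 1 = 1
a -> b = 1/3 -> 2/3 = 1
!(a -> b) = !1 = 0
!!(a -> b) = !0 = 1
(((b -> a) <-> (b -> a)) -> ((b <-> a) <-> b)) -> !!(a -> b) = 1 -> 1 = 1
b -> a = 2/3 -> 1/3 = 2/3
!(b -> a) = !2/3 = 1/3
!b = !2/3 = 1/3
b -> !b = 2/3 -> 1/3 = 2/3
!(b -> a) <-> (b -> !b) = 1/3 <-> 2/3 = 2/3
((((b -> a) <-> (b -> a)) -> ((b <-> a) <-> b)) -> !!(a -> b)) -> (!(b -> a) <-> (b -> !b)) = 1 -> 2/3 = 2/3
((((b -> (b <-> a)) <-> !!a) <-> (a -> !a)) -> (a -> ((a -> a) <-> a))) -> (((((b -> a) <-> (b -> a)) -> ((b <-> a) <-> b)) -> !!(a -> b)) -> (!(b -> a) <-> (b -> !b))) = 1 -> 2/3 = 2/3

2/3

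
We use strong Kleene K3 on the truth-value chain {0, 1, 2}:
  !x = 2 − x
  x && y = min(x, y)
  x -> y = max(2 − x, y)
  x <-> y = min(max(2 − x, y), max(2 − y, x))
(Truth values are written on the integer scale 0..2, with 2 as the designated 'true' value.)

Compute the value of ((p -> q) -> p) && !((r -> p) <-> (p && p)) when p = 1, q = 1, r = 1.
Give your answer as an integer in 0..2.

p -> q = 1 -> 1 = 1
(p -> q) -> p = 1 -> 1 = 1
r -> p = 1 -> 1 = 1
p && p = 1 && 1 = 1
(r -> p) <-> (p && p) = 1 <-> 1 = 1
!((r -> p) <-> (p && p)) = !1 = 1
((p -> q) -> p) && !((r -> p) <-> (p && p)) = 1 && 1 = 1

1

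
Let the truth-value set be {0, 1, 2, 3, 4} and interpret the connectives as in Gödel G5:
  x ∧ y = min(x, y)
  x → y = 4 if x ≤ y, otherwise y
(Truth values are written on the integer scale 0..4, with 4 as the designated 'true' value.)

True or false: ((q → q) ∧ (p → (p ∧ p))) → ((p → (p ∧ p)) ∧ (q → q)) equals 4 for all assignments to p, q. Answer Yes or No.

At p = 2, q = 2, for instance:
q → q = 2 → 2 = 4
p ∧ p = 2 ∧ 2 = 2
p → (p ∧ p) = 2 → 2 = 4
(q → q) ∧ (p → (p ∧ p)) = 4 ∧ 4 = 4
(p → (p ∧ p)) ∧ (q → q) = 4 ∧ 4 = 4
((q → q) ∧ (p → (p ∧ p))) → ((p → (p ∧ p)) ∧ (q → q)) = 4 → 4 = 4
and checking the remaining 24 assignments likewise gives ≥ 4 in every case.

Yes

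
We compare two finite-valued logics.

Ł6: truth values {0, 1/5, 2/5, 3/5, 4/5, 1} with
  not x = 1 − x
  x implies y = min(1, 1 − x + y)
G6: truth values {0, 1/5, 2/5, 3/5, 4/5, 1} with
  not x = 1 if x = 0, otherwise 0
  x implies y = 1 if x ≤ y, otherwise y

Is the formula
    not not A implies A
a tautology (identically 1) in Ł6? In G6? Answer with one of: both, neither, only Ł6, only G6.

only Ł6

In Ł6: every assignment gives 1 — tautology.
In G6: at A = 1/5 the value is 1/5 — not a tautology.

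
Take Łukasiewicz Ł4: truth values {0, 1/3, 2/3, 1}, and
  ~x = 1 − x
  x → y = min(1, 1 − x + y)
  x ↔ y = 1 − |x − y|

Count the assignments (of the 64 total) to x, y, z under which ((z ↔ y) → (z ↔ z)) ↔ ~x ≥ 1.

value 1: 16 assignments (counts)
value 2/3: 16 assignments
value 1/3: 16 assignments
value 0: 16 assignments
So 16 of the 64 assignments meet the threshold.

16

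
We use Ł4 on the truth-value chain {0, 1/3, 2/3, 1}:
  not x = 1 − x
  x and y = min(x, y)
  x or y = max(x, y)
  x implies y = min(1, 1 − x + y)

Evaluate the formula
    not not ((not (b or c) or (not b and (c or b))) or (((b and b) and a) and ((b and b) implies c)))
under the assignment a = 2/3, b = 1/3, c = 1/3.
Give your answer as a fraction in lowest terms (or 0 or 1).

2/3

b or c = 1/3 or 1/3 = 1/3
not (b or c) = not 1/3 = 2/3
not b = not 1/3 = 2/3
c or b = 1/3 or 1/3 = 1/3
not b and (c or b) = 2/3 and 1/3 = 1/3
not (b or c) or (not b and (c or b)) = 2/3 or 1/3 = 2/3
b and b = 1/3 and 1/3 = 1/3
(b and b) and a = 1/3 and 2/3 = 1/3
b and b = 1/3 and 1/3 = 1/3
(b and b) implies c = 1/3 implies 1/3 = 1
((b and b) and a) and ((b and b) implies c) = 1/3 and 1 = 1/3
(not (b or c) or (not b and (c or b))) or (((b and b) and a) and ((b and b) implies c)) = 2/3 or 1/3 = 2/3
not ((not (b or c) or (not b and (c or b))) or (((b and b) and a) and ((b and b) implies c))) = not 2/3 = 1/3
not not ((not (b or c) or (not b and (c or b))) or (((b and b) and a) and ((b and b) implies c))) = not 1/3 = 2/3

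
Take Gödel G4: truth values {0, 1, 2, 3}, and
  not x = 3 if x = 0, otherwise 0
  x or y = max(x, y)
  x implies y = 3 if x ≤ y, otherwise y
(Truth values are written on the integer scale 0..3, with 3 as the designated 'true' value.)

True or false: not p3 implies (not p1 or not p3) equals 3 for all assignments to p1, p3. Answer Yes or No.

p1 = 0, p3 = 0 ↦ 3
p1 = 0, p3 = 1 ↦ 3
p1 = 0, p3 = 2 ↦ 3
p1 = 0, p3 = 3 ↦ 3
p1 = 1, p3 = 0 ↦ 3
p1 = 1, p3 = 1 ↦ 3
p1 = 1, p3 = 2 ↦ 3
p1 = 1, p3 = 3 ↦ 3
p1 = 2, p3 = 0 ↦ 3
p1 = 2, p3 = 1 ↦ 3
p1 = 2, p3 = 2 ↦ 3
p1 = 2, p3 = 3 ↦ 3
p1 = 3, p3 = 0 ↦ 3
p1 = 3, p3 = 1 ↦ 3
p1 = 3, p3 = 2 ↦ 3
p1 = 3, p3 = 3 ↦ 3
Every assignment gives a value ≥ 3.

Yes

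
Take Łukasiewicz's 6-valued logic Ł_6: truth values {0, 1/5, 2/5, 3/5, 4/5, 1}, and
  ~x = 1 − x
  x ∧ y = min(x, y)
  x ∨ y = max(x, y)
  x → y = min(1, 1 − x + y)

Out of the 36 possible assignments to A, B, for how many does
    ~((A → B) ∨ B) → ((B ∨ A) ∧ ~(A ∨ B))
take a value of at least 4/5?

30

value 1: 27 assignments (counts)
value 4/5: 3 assignments (counts)
value 3/5: 2 assignments
value 2/5: 2 assignments
value 1/5: 1 assignment
value 0: 1 assignment
So 30 of the 36 assignments meet the threshold.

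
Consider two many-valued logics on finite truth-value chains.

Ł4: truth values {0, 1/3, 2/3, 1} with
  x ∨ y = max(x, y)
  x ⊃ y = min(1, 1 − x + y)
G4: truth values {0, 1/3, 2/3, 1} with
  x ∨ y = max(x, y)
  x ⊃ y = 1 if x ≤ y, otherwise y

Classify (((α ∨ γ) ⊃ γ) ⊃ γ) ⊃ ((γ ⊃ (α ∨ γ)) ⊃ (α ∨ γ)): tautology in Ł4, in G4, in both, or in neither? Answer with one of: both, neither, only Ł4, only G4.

only Ł4

In Ł4: every assignment gives 1 — tautology.
In G4: at α = 1/3, γ = 0 the value is 1/3 — not a tautology.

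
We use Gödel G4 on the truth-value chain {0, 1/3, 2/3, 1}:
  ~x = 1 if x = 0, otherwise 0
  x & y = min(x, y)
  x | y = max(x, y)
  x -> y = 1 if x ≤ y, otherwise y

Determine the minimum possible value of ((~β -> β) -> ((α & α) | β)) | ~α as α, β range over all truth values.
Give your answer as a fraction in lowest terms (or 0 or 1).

1/3

Take α = 1/3, β = 1/3:
~β = ~1/3 = 0
~β -> β = 0 -> 1/3 = 1
α & α = 1/3 & 1/3 = 1/3
(α & α) | β = 1/3 | 1/3 = 1/3
(~β -> β) -> ((α & α) | β) = 1 -> 1/3 = 1/3
~α = ~1/3 = 0
((~β -> β) -> ((α & α) | β)) | ~α = 1/3 | 0 = 1/3
No assignment yields a value below 1/3, so this is the minimum.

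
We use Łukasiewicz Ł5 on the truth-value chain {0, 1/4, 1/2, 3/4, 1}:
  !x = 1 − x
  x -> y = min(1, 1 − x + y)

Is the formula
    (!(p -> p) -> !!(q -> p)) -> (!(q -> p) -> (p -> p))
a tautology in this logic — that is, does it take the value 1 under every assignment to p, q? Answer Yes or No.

At p = 1/2, q = 1/2, for instance:
p -> p = 1/2 -> 1/2 = 1
!(p -> p) = !1 = 0
q -> p = 1/2 -> 1/2 = 1
!(q -> p) = !1 = 0
!!(q -> p) = !0 = 1
!(p -> p) -> !!(q -> p) = 0 -> 1 = 1
!(q -> p) -> (p -> p) = 0 -> 1 = 1
(!(p -> p) -> !!(q -> p)) -> (!(q -> p) -> (p -> p)) = 1 -> 1 = 1
and checking the remaining 24 assignments likewise gives ≥ 1 in every case.

Yes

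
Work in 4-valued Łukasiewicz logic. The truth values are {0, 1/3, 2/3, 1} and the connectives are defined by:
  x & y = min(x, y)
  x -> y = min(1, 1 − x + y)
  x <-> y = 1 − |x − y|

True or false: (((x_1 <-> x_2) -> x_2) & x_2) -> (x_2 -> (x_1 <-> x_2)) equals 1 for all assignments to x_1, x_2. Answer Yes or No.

No

Counterexample: take x_1 = 0, x_2 = 1.
x_1 <-> x_2 = 0 <-> 1 = 0
(x_1 <-> x_2) -> x_2 = 0 -> 1 = 1
((x_1 <-> x_2) -> x_2) & x_2 = 1 & 1 = 1
x_1 <-> x_2 = 0 <-> 1 = 0
x_2 -> (x_1 <-> x_2) = 1 -> 0 = 0
(((x_1 <-> x_2) -> x_2) & x_2) -> (x_2 -> (x_1 <-> x_2)) = 1 -> 0 = 0
This gives 0 ≠ 1.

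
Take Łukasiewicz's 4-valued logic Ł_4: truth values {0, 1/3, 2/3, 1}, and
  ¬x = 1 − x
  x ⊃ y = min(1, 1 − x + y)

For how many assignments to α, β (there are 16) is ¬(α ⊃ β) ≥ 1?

α = 0, β = 0 ↦ 0  <
α = 0, β = 1/3 ↦ 0  <
α = 0, β = 2/3 ↦ 0  <
α = 0, β = 1 ↦ 0  <
α = 1/3, β = 0 ↦ 1/3  <
α = 1/3, β = 1/3 ↦ 0  <
α = 1/3, β = 2/3 ↦ 0  <
α = 1/3, β = 1 ↦ 0  <
α = 2/3, β = 0 ↦ 2/3  <
α = 2/3, β = 1/3 ↦ 1/3  <
α = 2/3, β = 2/3 ↦ 0  <
α = 2/3, β = 1 ↦ 0  <
α = 1, β = 0 ↦ 1  ≥
α = 1, β = 1/3 ↦ 2/3  <
α = 1, β = 2/3 ↦ 1/3  <
α = 1, β = 1 ↦ 0  <
So 1 of the 16 assignments meets the threshold.

1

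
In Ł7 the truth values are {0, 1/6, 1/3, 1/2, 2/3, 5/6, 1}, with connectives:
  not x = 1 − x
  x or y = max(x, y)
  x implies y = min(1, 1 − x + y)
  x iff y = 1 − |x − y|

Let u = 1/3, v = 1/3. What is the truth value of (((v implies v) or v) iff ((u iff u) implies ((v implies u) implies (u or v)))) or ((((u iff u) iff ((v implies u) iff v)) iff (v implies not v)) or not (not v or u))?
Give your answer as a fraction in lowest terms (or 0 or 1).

1/3

v implies v = 1/3 implies 1/3 = 1
(v implies v) or v = 1 or 1/3 = 1
u iff u = 1/3 iff 1/3 = 1
v implies u = 1/3 implies 1/3 = 1
u or v = 1/3 or 1/3 = 1/3
(v implies u) implies (u or v) = 1 implies 1/3 = 1/3
(u iff u) implies ((v implies u) implies (u or v)) = 1 implies 1/3 = 1/3
((v implies v) or v) iff ((u iff u) implies ((v implies u) implies (u or v))) = 1 iff 1/3 = 1/3
u iff u = 1/3 iff 1/3 = 1
v implies u = 1/3 implies 1/3 = 1
(v implies u) iff v = 1 iff 1/3 = 1/3
(u iff u) iff ((v implies u) iff v) = 1 iff 1/3 = 1/3
not v = not 1/3 = 2/3
v implies not v = 1/3 implies 2/3 = 1
((u iff u) iff ((v implies u) iff v)) iff (v implies not v) = 1/3 iff 1 = 1/3
not v = not 1/3 = 2/3
not v or u = 2/3 or 1/3 = 2/3
not (not v or u) = not 2/3 = 1/3
(((u iff u) iff ((v implies u) iff v)) iff (v implies not v)) or not (not v or u) = 1/3 or 1/3 = 1/3
(((v implies v) or v) iff ((u iff u) implies ((v implies u) implies (u or v)))) or ((((u iff u) iff ((v implies u) iff v)) iff (v implies not v)) or not (not v or u)) = 1/3 or 1/3 = 1/3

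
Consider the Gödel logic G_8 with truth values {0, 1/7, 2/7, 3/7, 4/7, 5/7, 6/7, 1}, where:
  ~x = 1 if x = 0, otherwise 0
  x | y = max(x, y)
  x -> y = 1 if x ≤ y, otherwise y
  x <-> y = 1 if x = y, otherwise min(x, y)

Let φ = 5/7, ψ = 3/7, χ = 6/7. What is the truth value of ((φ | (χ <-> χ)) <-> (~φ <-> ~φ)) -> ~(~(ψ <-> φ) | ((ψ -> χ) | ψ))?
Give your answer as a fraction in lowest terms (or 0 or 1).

χ <-> χ = 6/7 <-> 6/7 = 1
φ | (χ <-> χ) = 5/7 | 1 = 1
~φ = ~5/7 = 0
~φ = ~5/7 = 0
~φ <-> ~φ = 0 <-> 0 = 1
(φ | (χ <-> χ)) <-> (~φ <-> ~φ) = 1 <-> 1 = 1
ψ <-> φ = 3/7 <-> 5/7 = 3/7
~(ψ <-> φ) = ~3/7 = 0
ψ -> χ = 3/7 -> 6/7 = 1
(ψ -> χ) | ψ = 1 | 3/7 = 1
~(ψ <-> φ) | ((ψ -> χ) | ψ) = 0 | 1 = 1
~(~(ψ <-> φ) | ((ψ -> χ) | ψ)) = ~1 = 0
((φ | (χ <-> χ)) <-> (~φ <-> ~φ)) -> ~(~(ψ <-> φ) | ((ψ -> χ) | ψ)) = 1 -> 0 = 0

0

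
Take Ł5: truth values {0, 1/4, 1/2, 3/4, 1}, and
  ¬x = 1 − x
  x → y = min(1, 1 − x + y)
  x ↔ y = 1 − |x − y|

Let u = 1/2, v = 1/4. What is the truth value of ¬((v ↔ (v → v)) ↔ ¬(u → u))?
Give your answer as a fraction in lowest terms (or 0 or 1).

v → v = 1/4 → 1/4 = 1
v ↔ (v → v) = 1/4 ↔ 1 = 1/4
u → u = 1/2 → 1/2 = 1
¬(u → u) = ¬1 = 0
(v ↔ (v → v)) ↔ ¬(u → u) = 1/4 ↔ 0 = 3/4
¬((v ↔ (v → v)) ↔ ¬(u → u)) = ¬3/4 = 1/4

1/4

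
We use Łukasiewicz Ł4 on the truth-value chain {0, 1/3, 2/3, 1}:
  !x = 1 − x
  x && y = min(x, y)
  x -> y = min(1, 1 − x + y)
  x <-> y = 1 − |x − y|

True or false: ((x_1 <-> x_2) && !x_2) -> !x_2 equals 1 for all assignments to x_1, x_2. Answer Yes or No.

Yes

x_1 = 0, x_2 = 0 ↦ 1
x_1 = 0, x_2 = 1/3 ↦ 1
x_1 = 0, x_2 = 2/3 ↦ 1
x_1 = 0, x_2 = 1 ↦ 1
x_1 = 1/3, x_2 = 0 ↦ 1
x_1 = 1/3, x_2 = 1/3 ↦ 1
x_1 = 1/3, x_2 = 2/3 ↦ 1
x_1 = 1/3, x_2 = 1 ↦ 1
x_1 = 2/3, x_2 = 0 ↦ 1
x_1 = 2/3, x_2 = 1/3 ↦ 1
x_1 = 2/3, x_2 = 2/3 ↦ 1
x_1 = 2/3, x_2 = 1 ↦ 1
x_1 = 1, x_2 = 0 ↦ 1
x_1 = 1, x_2 = 1/3 ↦ 1
x_1 = 1, x_2 = 2/3 ↦ 1
x_1 = 1, x_2 = 1 ↦ 1
Every assignment gives a value ≥ 1.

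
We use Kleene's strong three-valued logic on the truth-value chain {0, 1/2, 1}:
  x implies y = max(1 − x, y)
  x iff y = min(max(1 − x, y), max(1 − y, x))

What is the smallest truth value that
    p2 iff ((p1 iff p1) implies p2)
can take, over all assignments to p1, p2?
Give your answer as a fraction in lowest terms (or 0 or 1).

Take p1 = 0, p2 = 1/2:
p1 iff p1 = 0 iff 0 = 1
(p1 iff p1) implies p2 = 1 implies 1/2 = 1/2
p2 iff ((p1 iff p1) implies p2) = 1/2 iff 1/2 = 1/2
No assignment yields a value below 1/2, so this is the minimum.

1/2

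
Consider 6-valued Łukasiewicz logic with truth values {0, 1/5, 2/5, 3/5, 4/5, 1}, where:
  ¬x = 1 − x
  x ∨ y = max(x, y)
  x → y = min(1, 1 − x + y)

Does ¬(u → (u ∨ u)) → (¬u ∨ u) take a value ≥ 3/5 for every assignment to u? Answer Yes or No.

Yes

u = 0 ↦ 1
u = 1/5 ↦ 1
u = 2/5 ↦ 1
u = 3/5 ↦ 1
u = 4/5 ↦ 1
u = 1 ↦ 1
Every assignment gives a value ≥ 3/5.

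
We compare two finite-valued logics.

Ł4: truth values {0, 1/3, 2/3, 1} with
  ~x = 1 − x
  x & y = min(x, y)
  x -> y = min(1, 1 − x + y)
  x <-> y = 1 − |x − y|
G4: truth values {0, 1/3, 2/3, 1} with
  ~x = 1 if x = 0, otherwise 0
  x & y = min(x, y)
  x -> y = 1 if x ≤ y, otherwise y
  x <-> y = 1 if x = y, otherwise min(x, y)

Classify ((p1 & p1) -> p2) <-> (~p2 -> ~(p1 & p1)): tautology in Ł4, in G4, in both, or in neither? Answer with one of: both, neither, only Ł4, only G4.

only Ł4

In Ł4: every assignment gives 1 — tautology.
In G4: at p1 = 2/3, p2 = 1/3 the value is 1/3 — not a tautology.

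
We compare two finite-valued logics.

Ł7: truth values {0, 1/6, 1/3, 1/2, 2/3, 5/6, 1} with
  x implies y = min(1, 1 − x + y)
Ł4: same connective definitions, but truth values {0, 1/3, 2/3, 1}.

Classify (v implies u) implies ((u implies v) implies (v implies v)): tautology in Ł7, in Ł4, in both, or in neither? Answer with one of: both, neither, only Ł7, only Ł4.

In Ł7: every assignment gives 1 — tautology.
In Ł4: every assignment gives 1 — tautology.

both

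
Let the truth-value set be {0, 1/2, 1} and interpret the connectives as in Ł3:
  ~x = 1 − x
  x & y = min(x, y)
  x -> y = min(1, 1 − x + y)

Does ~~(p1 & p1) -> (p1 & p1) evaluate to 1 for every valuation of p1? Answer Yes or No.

p1 = 0 ↦ 1
p1 = 1/2 ↦ 1
p1 = 1 ↦ 1
Every assignment gives a value ≥ 1.

Yes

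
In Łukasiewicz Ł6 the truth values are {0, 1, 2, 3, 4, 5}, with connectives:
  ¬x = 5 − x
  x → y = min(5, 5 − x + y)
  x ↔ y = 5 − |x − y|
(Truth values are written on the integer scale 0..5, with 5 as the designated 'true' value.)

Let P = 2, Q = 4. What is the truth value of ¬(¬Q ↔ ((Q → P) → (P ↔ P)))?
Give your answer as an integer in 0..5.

¬Q = ¬4 = 1
Q → P = 4 → 2 = 3
P ↔ P = 2 ↔ 2 = 5
(Q → P) → (P ↔ P) = 3 → 5 = 5
¬Q ↔ ((Q → P) → (P ↔ P)) = 1 ↔ 5 = 1
¬(¬Q ↔ ((Q → P) → (P ↔ P))) = ¬1 = 4

4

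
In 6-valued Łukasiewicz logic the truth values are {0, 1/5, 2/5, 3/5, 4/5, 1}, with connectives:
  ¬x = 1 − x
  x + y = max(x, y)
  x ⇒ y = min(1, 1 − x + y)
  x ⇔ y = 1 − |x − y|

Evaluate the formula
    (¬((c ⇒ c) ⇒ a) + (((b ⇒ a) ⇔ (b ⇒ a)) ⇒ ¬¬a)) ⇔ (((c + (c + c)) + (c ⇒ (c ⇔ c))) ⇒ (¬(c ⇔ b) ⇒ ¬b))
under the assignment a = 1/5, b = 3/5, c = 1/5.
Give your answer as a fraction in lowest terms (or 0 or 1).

c ⇒ c = 1/5 ⇒ 1/5 = 1
(c ⇒ c) ⇒ a = 1 ⇒ 1/5 = 1/5
¬((c ⇒ c) ⇒ a) = ¬1/5 = 4/5
b ⇒ a = 3/5 ⇒ 1/5 = 3/5
b ⇒ a = 3/5 ⇒ 1/5 = 3/5
(b ⇒ a) ⇔ (b ⇒ a) = 3/5 ⇔ 3/5 = 1
¬a = ¬1/5 = 4/5
¬¬a = ¬4/5 = 1/5
((b ⇒ a) ⇔ (b ⇒ a)) ⇒ ¬¬a = 1 ⇒ 1/5 = 1/5
¬((c ⇒ c) ⇒ a) + (((b ⇒ a) ⇔ (b ⇒ a)) ⇒ ¬¬a) = 4/5 + 1/5 = 4/5
c + c = 1/5 + 1/5 = 1/5
c + (c + c) = 1/5 + 1/5 = 1/5
c ⇔ c = 1/5 ⇔ 1/5 = 1
c ⇒ (c ⇔ c) = 1/5 ⇒ 1 = 1
(c + (c + c)) + (c ⇒ (c ⇔ c)) = 1/5 + 1 = 1
c ⇔ b = 1/5 ⇔ 3/5 = 3/5
¬(c ⇔ b) = ¬3/5 = 2/5
¬b = ¬3/5 = 2/5
¬(c ⇔ b) ⇒ ¬b = 2/5 ⇒ 2/5 = 1
((c + (c + c)) + (c ⇒ (c ⇔ c))) ⇒ (¬(c ⇔ b) ⇒ ¬b) = 1 ⇒ 1 = 1
(¬((c ⇒ c) ⇒ a) + (((b ⇒ a) ⇔ (b ⇒ a)) ⇒ ¬¬a)) ⇔ (((c + (c + c)) + (c ⇒ (c ⇔ c))) ⇒ (¬(c ⇔ b) ⇒ ¬b)) = 4/5 ⇔ 1 = 4/5

4/5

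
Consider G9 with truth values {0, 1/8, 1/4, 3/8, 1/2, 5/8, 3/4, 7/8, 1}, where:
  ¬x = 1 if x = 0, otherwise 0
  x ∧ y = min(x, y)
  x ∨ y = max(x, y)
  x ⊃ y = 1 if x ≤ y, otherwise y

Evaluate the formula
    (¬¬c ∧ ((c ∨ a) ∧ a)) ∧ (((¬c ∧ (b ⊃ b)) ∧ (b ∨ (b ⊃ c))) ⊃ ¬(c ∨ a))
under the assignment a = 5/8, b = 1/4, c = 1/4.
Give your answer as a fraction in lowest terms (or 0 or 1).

5/8

¬c = ¬1/4 = 0
¬¬c = ¬0 = 1
c ∨ a = 1/4 ∨ 5/8 = 5/8
(c ∨ a) ∧ a = 5/8 ∧ 5/8 = 5/8
¬¬c ∧ ((c ∨ a) ∧ a) = 1 ∧ 5/8 = 5/8
¬c = ¬1/4 = 0
b ⊃ b = 1/4 ⊃ 1/4 = 1
¬c ∧ (b ⊃ b) = 0 ∧ 1 = 0
b ⊃ c = 1/4 ⊃ 1/4 = 1
b ∨ (b ⊃ c) = 1/4 ∨ 1 = 1
(¬c ∧ (b ⊃ b)) ∧ (b ∨ (b ⊃ c)) = 0 ∧ 1 = 0
c ∨ a = 1/4 ∨ 5/8 = 5/8
¬(c ∨ a) = ¬5/8 = 0
((¬c ∧ (b ⊃ b)) ∧ (b ∨ (b ⊃ c))) ⊃ ¬(c ∨ a) = 0 ⊃ 0 = 1
(¬¬c ∧ ((c ∨ a) ∧ a)) ∧ (((¬c ∧ (b ⊃ b)) ∧ (b ∨ (b ⊃ c))) ⊃ ¬(c ∨ a)) = 5/8 ∧ 1 = 5/8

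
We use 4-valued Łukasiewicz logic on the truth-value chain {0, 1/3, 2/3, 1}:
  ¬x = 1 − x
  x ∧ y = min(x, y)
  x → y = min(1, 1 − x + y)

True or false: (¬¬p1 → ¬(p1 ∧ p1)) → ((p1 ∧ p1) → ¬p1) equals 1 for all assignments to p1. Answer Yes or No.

Yes

p1 = 0 ↦ 1
p1 = 1/3 ↦ 1
p1 = 2/3 ↦ 1
p1 = 1 ↦ 1
Every assignment gives a value ≥ 1.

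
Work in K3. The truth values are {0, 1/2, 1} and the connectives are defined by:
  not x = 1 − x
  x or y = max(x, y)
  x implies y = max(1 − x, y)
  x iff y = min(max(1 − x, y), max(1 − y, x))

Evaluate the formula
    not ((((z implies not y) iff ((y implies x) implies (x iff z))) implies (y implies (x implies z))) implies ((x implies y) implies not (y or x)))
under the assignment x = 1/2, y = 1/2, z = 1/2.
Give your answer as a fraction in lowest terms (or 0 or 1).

not y = not 1/2 = 1/2
z implies not y = 1/2 implies 1/2 = 1/2
y implies x = 1/2 implies 1/2 = 1/2
x iff z = 1/2 iff 1/2 = 1/2
(y implies x) implies (x iff z) = 1/2 implies 1/2 = 1/2
(z implies not y) iff ((y implies x) implies (x iff z)) = 1/2 iff 1/2 = 1/2
x implies z = 1/2 implies 1/2 = 1/2
y implies (x implies z) = 1/2 implies 1/2 = 1/2
((z implies not y) iff ((y implies x) implies (x iff z))) implies (y implies (x implies z)) = 1/2 implies 1/2 = 1/2
x implies y = 1/2 implies 1/2 = 1/2
y or x = 1/2 or 1/2 = 1/2
not (y or x) = not 1/2 = 1/2
(x implies y) implies not (y or x) = 1/2 implies 1/2 = 1/2
(((z implies not y) iff ((y implies x) implies (x iff z))) implies (y implies (x implies z))) implies ((x implies y) implies not (y or x)) = 1/2 implies 1/2 = 1/2
not ((((z implies not y) iff ((y implies x) implies (x iff z))) implies (y implies (x implies z))) implies ((x implies y) implies not (y or x))) = not 1/2 = 1/2

1/2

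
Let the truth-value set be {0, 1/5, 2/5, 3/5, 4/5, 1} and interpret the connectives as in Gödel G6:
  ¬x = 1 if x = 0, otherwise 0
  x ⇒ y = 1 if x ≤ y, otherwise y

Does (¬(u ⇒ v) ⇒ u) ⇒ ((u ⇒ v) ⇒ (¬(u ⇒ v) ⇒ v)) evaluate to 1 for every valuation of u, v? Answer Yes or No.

At u = 1/5, v = 2/5, for instance:
u ⇒ v = 1/5 ⇒ 2/5 = 1
¬(u ⇒ v) = ¬1 = 0
¬(u ⇒ v) ⇒ u = 0 ⇒ 1/5 = 1
u ⇒ v = 1/5 ⇒ 2/5 = 1
¬(u ⇒ v) ⇒ v = 0 ⇒ 2/5 = 1
(u ⇒ v) ⇒ (¬(u ⇒ v) ⇒ v) = 1 ⇒ 1 = 1
(¬(u ⇒ v) ⇒ u) ⇒ ((u ⇒ v) ⇒ (¬(u ⇒ v) ⇒ v)) = 1 ⇒ 1 = 1
and checking the remaining 35 assignments likewise gives ≥ 1 in every case.

Yes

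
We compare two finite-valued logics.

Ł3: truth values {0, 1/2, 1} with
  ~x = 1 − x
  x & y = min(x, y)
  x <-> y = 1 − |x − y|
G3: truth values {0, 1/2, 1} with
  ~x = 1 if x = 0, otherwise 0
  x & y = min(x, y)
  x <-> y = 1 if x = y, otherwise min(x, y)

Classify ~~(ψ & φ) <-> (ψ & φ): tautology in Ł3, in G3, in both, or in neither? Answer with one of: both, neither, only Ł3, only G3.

In Ł3: every assignment gives 1 — tautology.
In G3: at φ = 1/2, ψ = 1/2 the value is 1/2 — not a tautology.

only Ł3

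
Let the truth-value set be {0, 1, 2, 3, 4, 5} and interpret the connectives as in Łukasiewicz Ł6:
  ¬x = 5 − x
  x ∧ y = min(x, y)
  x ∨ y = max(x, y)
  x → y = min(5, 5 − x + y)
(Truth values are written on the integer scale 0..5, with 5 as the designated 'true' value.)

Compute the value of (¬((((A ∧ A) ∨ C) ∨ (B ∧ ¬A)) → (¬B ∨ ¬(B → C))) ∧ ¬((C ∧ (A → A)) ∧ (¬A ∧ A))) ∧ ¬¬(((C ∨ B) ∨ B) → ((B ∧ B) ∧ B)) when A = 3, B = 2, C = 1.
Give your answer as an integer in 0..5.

0

A ∧ A = 3 ∧ 3 = 3
(A ∧ A) ∨ C = 3 ∨ 1 = 3
¬A = ¬3 = 2
B ∧ ¬A = 2 ∧ 2 = 2
((A ∧ A) ∨ C) ∨ (B ∧ ¬A) = 3 ∨ 2 = 3
¬B = ¬2 = 3
B → C = 2 → 1 = 4
¬(B → C) = ¬4 = 1
¬B ∨ ¬(B → C) = 3 ∨ 1 = 3
(((A ∧ A) ∨ C) ∨ (B ∧ ¬A)) → (¬B ∨ ¬(B → C)) = 3 → 3 = 5
¬((((A ∧ A) ∨ C) ∨ (B ∧ ¬A)) → (¬B ∨ ¬(B → C))) = ¬5 = 0
A → A = 3 → 3 = 5
C ∧ (A → A) = 1 ∧ 5 = 1
¬A = ¬3 = 2
¬A ∧ A = 2 ∧ 3 = 2
(C ∧ (A → A)) ∧ (¬A ∧ A) = 1 ∧ 2 = 1
¬((C ∧ (A → A)) ∧ (¬A ∧ A)) = ¬1 = 4
¬((((A ∧ A) ∨ C) ∨ (B ∧ ¬A)) → (¬B ∨ ¬(B → C))) ∧ ¬((C ∧ (A → A)) ∧ (¬A ∧ A)) = 0 ∧ 4 = 0
C ∨ B = 1 ∨ 2 = 2
(C ∨ B) ∨ B = 2 ∨ 2 = 2
B ∧ B = 2 ∧ 2 = 2
(B ∧ B) ∧ B = 2 ∧ 2 = 2
((C ∨ B) ∨ B) → ((B ∧ B) ∧ B) = 2 → 2 = 5
¬(((C ∨ B) ∨ B) → ((B ∧ B) ∧ B)) = ¬5 = 0
¬¬(((C ∨ B) ∨ B) → ((B ∧ B) ∧ B)) = ¬0 = 5
(¬((((A ∧ A) ∨ C) ∨ (B ∧ ¬A)) → (¬B ∨ ¬(B → C))) ∧ ¬((C ∧ (A → A)) ∧ (¬A ∧ A))) ∧ ¬¬(((C ∨ B) ∨ B) → ((B ∧ B) ∧ B)) = 0 ∧ 5 = 0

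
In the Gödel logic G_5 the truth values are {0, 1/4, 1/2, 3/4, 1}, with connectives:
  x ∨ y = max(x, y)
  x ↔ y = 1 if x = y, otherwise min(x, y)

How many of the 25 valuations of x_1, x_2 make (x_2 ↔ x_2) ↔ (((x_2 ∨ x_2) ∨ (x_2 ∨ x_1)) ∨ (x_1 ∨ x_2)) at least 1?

9

value 1: 9 assignments (counts)
value 3/4: 7 assignments
value 1/2: 5 assignments
value 1/4: 3 assignments
value 0: 1 assignment
So 9 of the 25 assignments meet the threshold.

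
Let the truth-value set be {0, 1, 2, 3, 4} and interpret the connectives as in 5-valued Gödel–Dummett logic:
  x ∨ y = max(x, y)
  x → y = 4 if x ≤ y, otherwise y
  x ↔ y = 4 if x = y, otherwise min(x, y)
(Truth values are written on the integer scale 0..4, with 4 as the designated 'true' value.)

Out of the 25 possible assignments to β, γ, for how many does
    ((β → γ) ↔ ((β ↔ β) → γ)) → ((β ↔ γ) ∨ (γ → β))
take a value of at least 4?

value 4: 15 assignments (counts)
value 3: 1 assignment
value 2: 2 assignments
value 1: 3 assignments
value 0: 4 assignments
So 15 of the 25 assignments meet the threshold.

15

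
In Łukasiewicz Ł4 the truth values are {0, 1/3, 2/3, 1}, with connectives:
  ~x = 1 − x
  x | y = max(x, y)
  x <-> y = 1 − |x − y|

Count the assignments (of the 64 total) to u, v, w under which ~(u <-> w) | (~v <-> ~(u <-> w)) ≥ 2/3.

value 1: 22 assignments (counts)
value 2/3: 28 assignments (counts)
value 1/3: 10 assignments
value 0: 4 assignments
So 50 of the 64 assignments meet the threshold.

50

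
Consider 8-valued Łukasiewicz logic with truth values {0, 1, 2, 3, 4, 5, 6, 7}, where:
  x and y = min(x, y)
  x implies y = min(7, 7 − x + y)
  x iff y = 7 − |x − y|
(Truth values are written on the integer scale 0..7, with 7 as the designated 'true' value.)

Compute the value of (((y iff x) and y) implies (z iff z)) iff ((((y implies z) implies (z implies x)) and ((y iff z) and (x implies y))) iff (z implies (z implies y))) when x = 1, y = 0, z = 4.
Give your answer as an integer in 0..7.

4

y iff x = 0 iff 1 = 6
(y iff x) and y = 6 and 0 = 0
z iff z = 4 iff 4 = 7
((y iff x) and y) implies (z iff z) = 0 implies 7 = 7
y implies z = 0 implies 4 = 7
z implies x = 4 implies 1 = 4
(y implies z) implies (z implies x) = 7 implies 4 = 4
y iff z = 0 iff 4 = 3
x implies y = 1 implies 0 = 6
(y iff z) and (x implies y) = 3 and 6 = 3
((y implies z) implies (z implies x)) and ((y iff z) and (x implies y)) = 4 and 3 = 3
z implies y = 4 implies 0 = 3
z implies (z implies y) = 4 implies 3 = 6
(((y implies z) implies (z implies x)) and ((y iff z) and (x implies y))) iff (z implies (z implies y)) = 3 iff 6 = 4
(((y iff x) and y) implies (z iff z)) iff ((((y implies z) implies (z implies x)) and ((y iff z) and (x implies y))) iff (z implies (z implies y))) = 7 iff 4 = 4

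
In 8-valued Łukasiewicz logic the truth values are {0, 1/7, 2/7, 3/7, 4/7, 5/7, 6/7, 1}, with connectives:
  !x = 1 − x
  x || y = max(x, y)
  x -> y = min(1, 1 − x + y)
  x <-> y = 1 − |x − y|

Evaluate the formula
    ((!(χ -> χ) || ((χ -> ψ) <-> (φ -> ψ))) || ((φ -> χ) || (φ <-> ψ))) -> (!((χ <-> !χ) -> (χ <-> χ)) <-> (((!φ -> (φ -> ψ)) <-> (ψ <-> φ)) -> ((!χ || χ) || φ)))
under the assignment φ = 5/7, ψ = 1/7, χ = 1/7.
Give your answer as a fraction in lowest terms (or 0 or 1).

χ -> χ = 1/7 -> 1/7 = 1
!(χ -> χ) = !1 = 0
χ -> ψ = 1/7 -> 1/7 = 1
φ -> ψ = 5/7 -> 1/7 = 3/7
(χ -> ψ) <-> (φ -> ψ) = 1 <-> 3/7 = 3/7
!(χ -> χ) || ((χ -> ψ) <-> (φ -> ψ)) = 0 || 3/7 = 3/7
φ -> χ = 5/7 -> 1/7 = 3/7
φ <-> ψ = 5/7 <-> 1/7 = 3/7
(φ -> χ) || (φ <-> ψ) = 3/7 || 3/7 = 3/7
(!(χ -> χ) || ((χ -> ψ) <-> (φ -> ψ))) || ((φ -> χ) || (φ <-> ψ)) = 3/7 || 3/7 = 3/7
!χ = !1/7 = 6/7
χ <-> !χ = 1/7 <-> 6/7 = 2/7
χ <-> χ = 1/7 <-> 1/7 = 1
(χ <-> !χ) -> (χ <-> χ) = 2/7 -> 1 = 1
!((χ <-> !χ) -> (χ <-> χ)) = !1 = 0
!φ = !5/7 = 2/7
φ -> ψ = 5/7 -> 1/7 = 3/7
!φ -> (φ -> ψ) = 2/7 -> 3/7 = 1
ψ <-> φ = 1/7 <-> 5/7 = 3/7
(!φ -> (φ -> ψ)) <-> (ψ <-> φ) = 1 <-> 3/7 = 3/7
!χ = !1/7 = 6/7
!χ || χ = 6/7 || 1/7 = 6/7
(!χ || χ) || φ = 6/7 || 5/7 = 6/7
((!φ -> (φ -> ψ)) <-> (ψ <-> φ)) -> ((!χ || χ) || φ) = 3/7 -> 6/7 = 1
!((χ <-> !χ) -> (χ <-> χ)) <-> (((!φ -> (φ -> ψ)) <-> (ψ <-> φ)) -> ((!χ || χ) || φ)) = 0 <-> 1 = 0
((!(χ -> χ) || ((χ -> ψ) <-> (φ -> ψ))) || ((φ -> χ) || (φ <-> ψ))) -> (!((χ <-> !χ) -> (χ <-> χ)) <-> (((!φ -> (φ -> ψ)) <-> (ψ <-> φ)) -> ((!χ || χ) || φ))) = 3/7 -> 0 = 4/7

4/7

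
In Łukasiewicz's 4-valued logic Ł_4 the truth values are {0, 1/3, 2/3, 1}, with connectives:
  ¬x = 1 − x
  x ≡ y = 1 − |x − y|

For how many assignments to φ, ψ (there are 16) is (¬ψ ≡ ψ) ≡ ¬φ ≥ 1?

φ = 0, ψ = 0 ↦ 0  <
φ = 0, ψ = 1/3 ↦ 2/3  <
φ = 0, ψ = 2/3 ↦ 2/3  <
φ = 0, ψ = 1 ↦ 0  <
φ = 1/3, ψ = 0 ↦ 1/3  <
φ = 1/3, ψ = 1/3 ↦ 1  ≥
φ = 1/3, ψ = 2/3 ↦ 1  ≥
φ = 1/3, ψ = 1 ↦ 1/3  <
φ = 2/3, ψ = 0 ↦ 2/3  <
φ = 2/3, ψ = 1/3 ↦ 2/3  <
φ = 2/3, ψ = 2/3 ↦ 2/3  <
φ = 2/3, ψ = 1 ↦ 2/3  <
φ = 1, ψ = 0 ↦ 1  ≥
φ = 1, ψ = 1/3 ↦ 1/3  <
φ = 1, ψ = 2/3 ↦ 1/3  <
φ = 1, ψ = 1 ↦ 1  ≥
So 4 of the 16 assignments meet the threshold.

4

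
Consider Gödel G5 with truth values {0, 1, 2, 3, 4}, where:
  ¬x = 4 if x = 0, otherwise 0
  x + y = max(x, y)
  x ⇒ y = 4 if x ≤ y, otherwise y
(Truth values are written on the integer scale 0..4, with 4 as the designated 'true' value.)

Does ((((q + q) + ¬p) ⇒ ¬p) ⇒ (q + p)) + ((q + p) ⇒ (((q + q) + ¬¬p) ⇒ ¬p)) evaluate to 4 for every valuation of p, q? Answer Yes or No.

No

Counterexample: take p = 1, q = 0.
q + q = 0 + 0 = 0
¬p = ¬1 = 0
(q + q) + ¬p = 0 + 0 = 0
¬p = ¬1 = 0
((q + q) + ¬p) ⇒ ¬p = 0 ⇒ 0 = 4
q + p = 0 + 1 = 1
(((q + q) + ¬p) ⇒ ¬p) ⇒ (q + p) = 4 ⇒ 1 = 1
q + p = 0 + 1 = 1
q + q = 0 + 0 = 0
¬p = ¬1 = 0
¬¬p = ¬0 = 4
(q + q) + ¬¬p = 0 + 4 = 4
¬p = ¬1 = 0
((q + q) + ¬¬p) ⇒ ¬p = 4 ⇒ 0 = 0
(q + p) ⇒ (((q + q) + ¬¬p) ⇒ ¬p) = 1 ⇒ 0 = 0
((((q + q) + ¬p) ⇒ ¬p) ⇒ (q + p)) + ((q + p) ⇒ (((q + q) + ¬¬p) ⇒ ¬p)) = 1 + 0 = 1
This gives 1 ≠ 4.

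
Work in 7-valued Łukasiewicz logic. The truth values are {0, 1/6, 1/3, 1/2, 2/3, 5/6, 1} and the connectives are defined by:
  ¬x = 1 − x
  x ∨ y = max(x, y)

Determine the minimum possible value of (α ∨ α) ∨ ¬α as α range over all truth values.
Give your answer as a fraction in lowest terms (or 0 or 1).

Take α = 1/2:
α ∨ α = 1/2 ∨ 1/2 = 1/2
¬α = ¬1/2 = 1/2
(α ∨ α) ∨ ¬α = 1/2 ∨ 1/2 = 1/2
No assignment yields a value below 1/2, so this is the minimum.

1/2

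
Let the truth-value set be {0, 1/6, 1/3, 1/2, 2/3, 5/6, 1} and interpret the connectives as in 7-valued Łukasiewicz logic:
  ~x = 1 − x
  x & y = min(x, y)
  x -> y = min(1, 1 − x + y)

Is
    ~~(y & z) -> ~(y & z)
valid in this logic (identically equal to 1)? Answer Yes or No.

No

Counterexample: take y = 2/3, z = 2/3.
y & z = 2/3 & 2/3 = 2/3
~(y & z) = ~2/3 = 1/3
~~(y & z) = ~1/3 = 2/3
~(y & z) = ~2/3 = 1/3
~~(y & z) -> ~(y & z) = 2/3 -> 1/3 = 2/3
This gives 2/3 ≠ 1.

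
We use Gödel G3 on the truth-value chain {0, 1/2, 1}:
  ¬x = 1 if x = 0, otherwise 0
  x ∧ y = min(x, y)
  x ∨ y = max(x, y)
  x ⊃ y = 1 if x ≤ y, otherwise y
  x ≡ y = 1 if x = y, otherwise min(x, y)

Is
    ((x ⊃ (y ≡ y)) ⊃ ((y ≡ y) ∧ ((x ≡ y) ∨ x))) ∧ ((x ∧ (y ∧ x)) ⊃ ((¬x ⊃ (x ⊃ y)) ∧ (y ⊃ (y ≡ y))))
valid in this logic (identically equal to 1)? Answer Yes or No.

Counterexample: take x = 0, y = 1/2.
y ≡ y = 1/2 ≡ 1/2 = 1
x ⊃ (y ≡ y) = 0 ⊃ 1 = 1
y ≡ y = 1/2 ≡ 1/2 = 1
x ≡ y = 0 ≡ 1/2 = 0
(x ≡ y) ∨ x = 0 ∨ 0 = 0
(y ≡ y) ∧ ((x ≡ y) ∨ x) = 1 ∧ 0 = 0
(x ⊃ (y ≡ y)) ⊃ ((y ≡ y) ∧ ((x ≡ y) ∨ x)) = 1 ⊃ 0 = 0
y ∧ x = 1/2 ∧ 0 = 0
x ∧ (y ∧ x) = 0 ∧ 0 = 0
¬x = ¬0 = 1
x ⊃ y = 0 ⊃ 1/2 = 1
¬x ⊃ (x ⊃ y) = 1 ⊃ 1 = 1
y ≡ y = 1/2 ≡ 1/2 = 1
y ⊃ (y ≡ y) = 1/2 ⊃ 1 = 1
(¬x ⊃ (x ⊃ y)) ∧ (y ⊃ (y ≡ y)) = 1 ∧ 1 = 1
(x ∧ (y ∧ x)) ⊃ ((¬x ⊃ (x ⊃ y)) ∧ (y ⊃ (y ≡ y))) = 0 ⊃ 1 = 1
((x ⊃ (y ≡ y)) ⊃ ((y ≡ y) ∧ ((x ≡ y) ∨ x))) ∧ ((x ∧ (y ∧ x)) ⊃ ((¬x ⊃ (x ⊃ y)) ∧ (y ⊃ (y ≡ y)))) = 0 ∧ 1 = 0
This gives 0 ≠ 1.

No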